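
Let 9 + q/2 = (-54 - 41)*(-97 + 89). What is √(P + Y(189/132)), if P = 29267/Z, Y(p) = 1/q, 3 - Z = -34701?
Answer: √3981235317179/2171892 ≈ 0.91869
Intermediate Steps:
Z = 34704 (Z = 3 - 1*(-34701) = 3 + 34701 = 34704)
q = 1502 (q = -18 + 2*((-54 - 41)*(-97 + 89)) = -18 + 2*(-95*(-8)) = -18 + 2*760 = -18 + 1520 = 1502)
Y(p) = 1/1502
P = 29267/34704 ≈ 0.84333
√(P + Y(189/132)) = √(29267/34704 + 1/1502) = √(21996869/26062704) = √3981235317179/2171892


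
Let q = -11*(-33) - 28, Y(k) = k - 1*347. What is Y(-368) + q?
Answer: -380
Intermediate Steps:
Y(k) = -347 + k (Y(k) = k - 347 = -347 + k)
q = 335 (q = 363 - 28 = 335)
Y(-368) + q = (-347 - 368) + 335 = -715 + 335 = -380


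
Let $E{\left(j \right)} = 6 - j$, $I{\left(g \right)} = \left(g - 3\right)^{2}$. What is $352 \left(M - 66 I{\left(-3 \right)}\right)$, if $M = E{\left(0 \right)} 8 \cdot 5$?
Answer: $-751872$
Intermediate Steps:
$I{\left(g \right)} = \left(-3 + g\right)^{2}$
$M = 240$ ($M = \left(6 - 0\right) 8 \cdot 5 = \left(6 + 0\right) 8 \cdot 5 = 6 \cdot 8 \cdot 5 = 48 \cdot 5 = 240$)
$352 \left(M - 66 I{\left(-3 \right)}\right) = 352 \left(240 - 66 \left(-3 - 3\right)^{2}\right) = 352 \left(240 - 66 \left(-6\right)^{2}\right) = 352 \left(240 - 2376\right) = 352 \left(-2136\right) = -751872$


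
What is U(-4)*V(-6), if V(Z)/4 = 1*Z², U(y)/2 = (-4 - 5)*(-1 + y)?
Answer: 12960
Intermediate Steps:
U(y) = 18 - 18*y (U(y) = 2*((-4 - 5)*(-1 + y)) = 2*(-9*(-1 + y)) = 2*(9 - 9*y) = 18 - 18*y)
V(Z) = 4*Z² (V(Z) = 4*(1*Z²) = 4*Z²)
U(-4)*V(-6) = (18 - 18*(-4))*(4*(-6)²) = (18 + 72)*(4*36) = 90*144 = 12960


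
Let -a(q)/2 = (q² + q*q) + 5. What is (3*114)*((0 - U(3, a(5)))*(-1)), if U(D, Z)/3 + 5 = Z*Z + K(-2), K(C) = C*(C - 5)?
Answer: 12423834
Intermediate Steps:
a(q) = -10 - 4*q² (a(q) = -2*((q² + q*q) + 5) = -2*((q² + q²) + 5) = -2*(2*q² + 5) = -2*(5 + 2*q²) = -10 - 4*q²)
K(C) = C*(-5 + C)
U(D, Z) = 27 + 3*Z² (U(D, Z) = -15 + 3*(Z*Z - 2*(-5 - 2)) = -15 + 3*(Z² - 2*(-7)) = -15 + 3*(Z² + 14) = -15 + 3*(14 + Z²) = -15 + (42 + 3*Z²) = 27 + 3*Z²)
(3*114)*((0 - U(3, a(5)))*(-1)) = (3*114)*((0 - (27 + 3*(-10 - 4*5²)²))*(-1)) = 342*((0 - (27 + 3*(-10 - 4*25)²))*(-1)) = 342*((0 - (27 + 3*(-10 - 100)²))*(-1)) = 342*((0 - (27 + 3*(-110)²))*(-1)) = 342*((0 - (27 + 3*12100))*(-1)) = 342*((0 - (27 + 36300))*(-1)) = 342*((0 - 1*36327)*(-1)) = 342*((0 - 36327)*(-1)) = 342*(-36327*(-1)) = 342*36327 = 12423834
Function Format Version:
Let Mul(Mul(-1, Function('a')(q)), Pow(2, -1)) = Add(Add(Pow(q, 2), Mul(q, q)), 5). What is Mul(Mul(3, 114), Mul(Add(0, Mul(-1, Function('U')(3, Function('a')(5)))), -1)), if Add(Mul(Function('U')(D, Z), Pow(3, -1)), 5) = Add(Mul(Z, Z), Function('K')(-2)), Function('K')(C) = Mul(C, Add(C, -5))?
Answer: 12423834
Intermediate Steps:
Function('a')(q) = Add(-10, Mul(-4, Pow(q, 2))) (Function('a')(q) = Mul(-2, Add(Add(Pow(q, 2), Mul(q, q)), 5)) = Mul(-2, Add(Add(Pow(q, 2), Pow(q, 2)), 5)) = Mul(-2, Add(Mul(2, Pow(q, 2)), 5)) = Mul(-2, Add(5, Mul(2, Pow(q, 2)))) = Add(-10, Mul(-4, Pow(q, 2))))
Function('K')(C) = Mul(C, Add(-5, C))
Function('U')(D, Z) = Add(27, Mul(3, Pow(Z, 2))) (Function('U')(D, Z) = Add(-15, Mul(3, Add(Mul(Z, Z), Mul(-2, Add(-5, -2))))) = Add(-15, Mul(3, Add(Pow(Z, 2), Mul(-2, -7)))) = Add(-15, Mul(3, Add(Pow(Z, 2), 14))) = Add(-15, Mul(3, Add(14, Pow(Z, 2)))) = Add(-15, Add(42, Mul(3, Pow(Z, 2)))) = Add(27, Mul(3, Pow(Z, 2))))
Mul(Mul(3, 114), Mul(Add(0, Mul(-1, Function('U')(3, Function('a')(5)))), -1)) = Mul(Mul(3, 114), Mul(Add(0, Mul(-1, Add(27, Mul(3, Pow(Add(-10, Mul(-4, Pow(5, 2))), 2))))), -1)) = Mul(342, Mul(Add(0, Mul(-1, Add(27, Mul(3, Pow(Add(-10, Mul(-4, 25)), 2))))), -1)) = Mul(342, Mul(Add(0, Mul(-1, Add(27, Mul(3, Pow(Add(-10, -100), 2))))), -1)) = Mul(342, Mul(Add(0, Mul(-1, Add(27, Mul(3, Pow(-110, 2))))), -1)) = Mul(342, Mul(Add(0, Mul(-1, Add(27, Mul(3, 12100)))), -1)) = Mul(342, Mul(Add(0, Mul(-1, Add(27, 36300))), -1)) = Mul(342, Mul(Add(0, Mul(-1, 36327)), -1)) = Mul(342, Mul(Add(0, -36327), -1)) = Mul(342, Mul(-36327, -1)) = Mul(342, 36327) = 12423834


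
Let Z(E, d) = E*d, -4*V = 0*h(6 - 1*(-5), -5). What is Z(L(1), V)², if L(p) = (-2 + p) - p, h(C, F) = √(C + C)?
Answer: 0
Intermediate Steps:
h(C, F) = √2*√C (h(C, F) = √(2*C) = √2*√C)
L(p) = -2
V = 0 (V = -0*√2*√(6 - 1*(-5)) = -0*√2*√(6 + 5) = -0*√2*√11 = -0*√22 = -¼*0 = 0)
Z(L(1), V)² = (-2*0)² = 0² = 0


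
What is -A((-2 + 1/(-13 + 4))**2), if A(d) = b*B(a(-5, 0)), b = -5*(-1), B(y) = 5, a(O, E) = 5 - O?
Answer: -25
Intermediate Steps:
b = 5
A(d) = 25 (A(d) = 5*5 = 25)
-A((-2 + 1/(-13 + 4))**2) = -1*25 = -25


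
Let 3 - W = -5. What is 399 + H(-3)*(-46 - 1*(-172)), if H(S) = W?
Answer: 1407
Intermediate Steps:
W = 8 (W = 3 - 1*(-5) = 3 + 5 = 8)
H(S) = 8
399 + H(-3)*(-46 - 1*(-172)) = 399 + 8*(-46 - 1*(-172)) = 399 + 8*(-46 + 172) = 399 + 8*126 = 399 + 1008 = 1407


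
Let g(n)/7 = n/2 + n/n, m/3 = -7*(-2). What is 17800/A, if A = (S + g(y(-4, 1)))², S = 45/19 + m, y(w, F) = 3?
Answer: 25703200/5527201 ≈ 4.6503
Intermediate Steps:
m = 42 (m = 3*(-7*(-2)) = 3*14 = 42)
S = 843/19 (S = 45/19 + 42 = 843/19 ≈ 44.368)
g(n) = 7 + 7*n/2 (g(n) = 7*(n/2 + n/n) = 7*(n*(½) + 1) = 7*(n/2 + 1) = 7*(1 + n/2) = 7 + 7*n/2)
A = 5527201/1444 (A = (843/19 + (7 + (7/2)*3))² = (843/19 + (7 + 21/2))² = (843/19 + 35/2)² = (2351/38)² = 5527201/1444 ≈ 3827.7)
17800/A = 17800/(5527201/1444) = 17800*(1444/5527201) = 25703200/5527201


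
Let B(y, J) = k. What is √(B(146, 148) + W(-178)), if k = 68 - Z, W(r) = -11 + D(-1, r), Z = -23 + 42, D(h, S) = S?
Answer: 2*I*√35 ≈ 11.832*I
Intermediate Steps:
Z = 19
W(r) = -11 + r
k = 49 (k = 68 - 1*19 = 68 - 19 = 49)
B(y, J) = 49
√(B(146, 148) + W(-178)) = √(49 + (-11 - 178)) = √(49 - 189) = √(-140) = 2*I*√35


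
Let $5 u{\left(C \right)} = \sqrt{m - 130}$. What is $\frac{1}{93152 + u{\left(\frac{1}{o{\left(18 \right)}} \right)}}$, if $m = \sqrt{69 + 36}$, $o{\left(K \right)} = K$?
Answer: $\frac{1}{93152 + \frac{i \sqrt{130 - \sqrt{105}}}{5}} \approx 1.0735 \cdot 10^{-5} - 2.5 \cdot 10^{-10} i$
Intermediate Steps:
$m = \sqrt{105} \approx 10.247$
$u{\left(C \right)} = \frac{\sqrt{-130 + \sqrt{105}}}{5}$ ($u{\left(C \right)} = \frac{\sqrt{\sqrt{105} - 130}}{5} = \frac{\sqrt{-130 + \sqrt{105}}}{5}$)
$\frac{1}{93152 + u{\left(\frac{1}{o{\left(18 \right)}} \right)}} = \frac{1}{93152 + \frac{\sqrt{-130 + \sqrt{105}}}{5}}$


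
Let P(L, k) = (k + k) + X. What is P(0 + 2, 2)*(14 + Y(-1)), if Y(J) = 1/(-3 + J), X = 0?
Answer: 55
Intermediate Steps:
P(L, k) = 2*k (P(L, k) = (k + k) + 0 = 2*k + 0 = 2*k)
P(0 + 2, 2)*(14 + Y(-1)) = (2*2)*(14 + 1/(-3 - 1)) = 4*(14 + 1/(-4)) = 4*(14 - 1/4) = 4*(55/4) = 55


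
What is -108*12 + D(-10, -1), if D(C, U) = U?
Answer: -1297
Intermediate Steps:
-108*12 + D(-10, -1) = -108*12 - 1 = -1296 - 1 = -1297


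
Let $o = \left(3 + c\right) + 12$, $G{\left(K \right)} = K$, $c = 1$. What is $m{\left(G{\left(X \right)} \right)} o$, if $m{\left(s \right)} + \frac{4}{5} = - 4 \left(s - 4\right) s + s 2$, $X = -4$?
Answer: $- \frac{10944}{5} \approx -2188.8$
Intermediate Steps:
$m{\left(s \right)} = - \frac{4}{5} + 2 s + s \left(16 - 4 s\right)$ ($m{\left(s \right)} = - \frac{4}{5} + \left(- 4 \left(s - 4\right) s + s 2\right) = - \frac{4}{5} + \left(- 4 \left(-4 + s\right) s + 2 s\right) = - \frac{4}{5} + \left(\left(16 - 4 s\right) s + 2 s\right) = - \frac{4}{5} + \left(s \left(16 - 4 s\right) + 2 s\right) = - \frac{4}{5} + \left(2 s + s \left(16 - 4 s\right)\right) = - \frac{4}{5} + 2 s + s \left(16 - 4 s\right)$)
$o = 16$ ($o = \left(3 + 1\right) + 12 = 4 + 12 = 16$)
$m{\left(G{\left(X \right)} \right)} o = \left(- \frac{4}{5} - 4 \left(-4\right)^{2} + 18 \left(-4\right)\right) 16 = \left(- \frac{4}{5} - 64 - 72\right) 16 = \left(- \frac{684}{5}\right) 16 = - \frac{10944}{5}$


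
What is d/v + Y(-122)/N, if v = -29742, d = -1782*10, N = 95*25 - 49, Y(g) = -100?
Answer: 3206260/5764991 ≈ 0.55616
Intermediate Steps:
N = 2326 (N = 2375 - 49 = 2326)
d = -17820
d/v + Y(-122)/N = -17820/(-29742) - 100/2326 = -17820*(-1/29742) - 100*1/2326 = 2970/4957 - 50/1163 = 3206260/5764991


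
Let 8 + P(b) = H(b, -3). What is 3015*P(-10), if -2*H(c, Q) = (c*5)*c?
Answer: -777870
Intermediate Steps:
H(c, Q) = -5*c²/2 (H(c, Q) = -c*5*c/2 = -5*c*c/2 = -5*c²/2)
P(b) = -8 - 5*b²/2
3015*P(-10) = 3015*(-8 - 5/2*(-10)²) = 3015*(-8 - 5/2*100) = 3015*(-8 - 250) = 3015*(-258) = -777870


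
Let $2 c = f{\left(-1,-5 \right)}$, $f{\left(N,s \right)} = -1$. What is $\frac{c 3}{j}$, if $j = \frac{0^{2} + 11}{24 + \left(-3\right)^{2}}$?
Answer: $- \frac{9}{2} \approx -4.5$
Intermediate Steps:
$c = - \frac{1}{2}$ ($c = \frac{1}{2} \left(-1\right) = - \frac{1}{2} \approx -0.5$)
$j = \frac{1}{3}$ ($j = \frac{0 + 11}{24 + 9} = \frac{11}{33} = 11 \cdot \frac{1}{33} = \frac{1}{3} \approx 0.33333$)
$\frac{c 3}{j} = \left(- \frac{1}{2}\right) 3 \frac{1}{\frac{1}{3}} = \left(- \frac{3}{2}\right) 3 = - \frac{9}{2}$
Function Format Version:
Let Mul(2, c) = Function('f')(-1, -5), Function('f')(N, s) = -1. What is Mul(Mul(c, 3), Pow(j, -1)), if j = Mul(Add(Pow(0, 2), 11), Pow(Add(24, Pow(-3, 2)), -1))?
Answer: Rational(-9, 2) ≈ -4.5000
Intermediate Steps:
c = Rational(-1, 2) (c = Mul(Rational(1, 2), -1) = Rational(-1, 2) ≈ -0.50000)
j = Rational(1, 3) (j = Mul(Add(0, 11), Pow(Add(24, 9), -1)) = Mul(11, Pow(33, -1)) = Mul(11, Rational(1, 33)) = Rational(1, 3) ≈ 0.33333)
Mul(Mul(c, 3), Pow(j, -1)) = Mul(Mul(Rational(-1, 2), 3), Pow(Rational(1, 3), -1)) = Mul(Rational(-3, 2), 3) = Rational(-9, 2)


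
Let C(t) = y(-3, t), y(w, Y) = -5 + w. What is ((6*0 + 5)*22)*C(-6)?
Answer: -880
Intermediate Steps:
C(t) = -8 (C(t) = -5 - 3 = -8)
((6*0 + 5)*22)*C(-6) = ((6*0 + 5)*22)*(-8) = ((0 + 5)*22)*(-8) = (5*22)*(-8) = 110*(-8) = -880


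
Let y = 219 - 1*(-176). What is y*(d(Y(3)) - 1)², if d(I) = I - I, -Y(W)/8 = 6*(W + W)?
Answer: 395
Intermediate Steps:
Y(W) = -96*W (Y(W) = -48*(W + W) = -48*2*W = -96*W)
y = 395 (y = 219 + 176 = 395)
d(I) = 0
y*(d(Y(3)) - 1)² = 395*(0 - 1)² = 395*(-1)² = 395*1 = 395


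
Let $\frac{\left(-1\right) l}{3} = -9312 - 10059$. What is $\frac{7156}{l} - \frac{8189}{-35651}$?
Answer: $\frac{66455083}{188344233} \approx 0.35284$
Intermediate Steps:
$l = 58113$ ($l = - 3 \left(-9312 - 10059\right) = \left(-3\right) \left(-19371\right) = 58113$)
$\frac{7156}{l} - \frac{8189}{-35651} = \frac{7156}{58113} - \frac{8189}{-35651} = 7156 \cdot \frac{1}{58113} - - \frac{8189}{35651} = \frac{7156}{58113} + \frac{8189}{35651} = \frac{66455083}{188344233}$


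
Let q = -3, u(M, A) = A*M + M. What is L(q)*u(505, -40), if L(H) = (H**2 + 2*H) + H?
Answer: 0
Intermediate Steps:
u(M, A) = M + A*M
L(H) = H**2 + 3*H
L(q)*u(505, -40) = (-3*(3 - 3))*(505*(1 - 40)) = (-3*0)*(505*(-39)) = 0*(-19695) = 0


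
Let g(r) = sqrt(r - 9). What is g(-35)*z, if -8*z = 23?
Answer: -23*I*sqrt(11)/4 ≈ -19.071*I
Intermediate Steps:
z = -23/8 (z = -1/8*23 = -23/8 ≈ -2.8750)
g(r) = sqrt(-9 + r)
g(-35)*z = sqrt(-9 - 35)*(-23/8) = sqrt(-44)*(-23/8) = (2*I*sqrt(11))*(-23/8) = -23*I*sqrt(11)/4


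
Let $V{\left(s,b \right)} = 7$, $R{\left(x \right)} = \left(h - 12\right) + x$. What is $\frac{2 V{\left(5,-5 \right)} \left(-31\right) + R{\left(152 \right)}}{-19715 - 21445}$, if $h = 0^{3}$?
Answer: $\frac{1}{140} \approx 0.0071429$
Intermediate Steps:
$h = 0$
$R{\left(x \right)} = -12 + x$ ($R{\left(x \right)} = \left(0 - 12\right) + x = -12 + x$)
$\frac{2 V{\left(5,-5 \right)} \left(-31\right) + R{\left(152 \right)}}{-19715 - 21445} = \frac{2 \cdot 7 \left(-31\right) + \left(-12 + 152\right)}{-19715 - 21445} = \frac{14 \left(-31\right) + 140}{-41160} = \left(-434 + 140\right) \left(- \frac{1}{41160}\right) = \left(-294\right) \left(- \frac{1}{41160}\right) = \frac{1}{140}$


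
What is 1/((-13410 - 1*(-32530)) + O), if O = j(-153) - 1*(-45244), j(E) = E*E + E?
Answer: 1/87620 ≈ 1.1413e-5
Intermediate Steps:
j(E) = E + E**2 (j(E) = E**2 + E = E + E**2)
O = 68500 (O = -153*(1 - 153) - 1*(-45244) = -153*(-152) + 45244 = 23256 + 45244 = 68500)
1/((-13410 - 1*(-32530)) + O) = 1/((-13410 - 1*(-32530)) + 68500) = 1/((-13410 + 32530) + 68500) = 1/(19120 + 68500) = 1/87620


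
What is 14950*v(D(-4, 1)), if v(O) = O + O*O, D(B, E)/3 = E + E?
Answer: 627900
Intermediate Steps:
D(B, E) = 6*E (D(B, E) = 3*(E + E) = 3*(2*E) = 6*E)
v(O) = O + O**2
14950*v(D(-4, 1)) = 14950*((6*1)*(1 + 6*1)) = 14950*(6*(1 + 6)) = 14950*(6*7) = 14950*42 = 627900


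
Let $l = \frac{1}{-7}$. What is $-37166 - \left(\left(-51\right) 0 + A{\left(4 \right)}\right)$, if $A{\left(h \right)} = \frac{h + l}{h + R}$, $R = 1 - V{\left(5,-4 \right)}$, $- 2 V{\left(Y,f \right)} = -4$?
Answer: $- \frac{260171}{7} \approx -37167.0$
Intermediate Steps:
$V{\left(Y,f \right)} = 2$ ($V{\left(Y,f \right)} = \left(- \frac{1}{2}\right) \left(-4\right) = 2$)
$l = - \frac{1}{7} \approx -0.14286$
$R = -1$ ($R = 1 - 2 = -1$)
$A{\left(h \right)} = \frac{- \frac{1}{7} + h}{-1 + h}$ ($A{\left(h \right)} = \frac{h - \frac{1}{7}}{h - 1} = \frac{- \frac{1}{7} + h}{-1 + h}$)
$-37166 - \left(\left(-51\right) 0 + A{\left(4 \right)}\right) = -37166 - \left(\left(-51\right) 0 + \frac{- \frac{1}{7} + 4}{-1 + 4}\right) = -37166 - \left(0 + \frac{1}{3} \cdot \frac{27}{7}\right) = -37166 - \left(0 + \frac{9}{7}\right) = -37166 - \frac{9}{7} = - \frac{260171}{7}$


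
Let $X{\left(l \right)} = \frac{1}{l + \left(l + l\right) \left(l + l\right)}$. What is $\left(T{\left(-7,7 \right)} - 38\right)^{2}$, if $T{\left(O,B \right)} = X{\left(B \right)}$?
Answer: $\frac{59490369}{41209} \approx 1443.6$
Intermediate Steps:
$X{\left(l \right)} = \frac{1}{l + 4 l^{2}}$ ($X{\left(l \right)} = \frac{1}{l + 2 l 2 l} = \frac{1}{l + 4 l^{2}}$)
$T{\left(O,B \right)} = \frac{1}{B \left(1 + 4 B\right)}$
$\left(T{\left(-7,7 \right)} - 38\right)^{2} = \left(\frac{1}{7 \left(1 + 4 \cdot 7\right)} - 38\right)^{2} = \left(\frac{1}{7 \left(1 + 28\right)} - 38\right)^{2} = \left(\frac{1}{7 \cdot 29} - 38\right)^{2} = \left(\frac{1}{7} \cdot \frac{1}{29} - 38\right)^{2} = \left(\frac{1}{203} - 38\right)^{2} = \left(- \frac{7713}{203}\right)^{2} = \frac{59490369}{41209}$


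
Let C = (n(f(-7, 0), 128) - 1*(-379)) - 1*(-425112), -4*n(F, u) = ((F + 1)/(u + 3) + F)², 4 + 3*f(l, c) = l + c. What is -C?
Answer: -29207170915/68644 ≈ -4.2549e+5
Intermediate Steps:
f(l, c) = -4/3 + c/3 + l/3 (f(l, c) = -4/3 + (l + c)/3 = -4/3 + (c + l)/3 = -4/3 + (c/3 + l/3) = -4/3 + c/3 + l/3)
n(F, u) = -(F + (1 + F)/(3 + u))²/4 (n(F, u) = -((F + 1)/(u + 3) + F)²/4 = -((1 + F)/(3 + u) + F)²/4 = -(F + (1 + F)/(3 + u))²/4)
C = 29207170915/68644 (C = (-(1 + 4*(-4/3 + (⅓)*0 + (⅓)*(-7)) + (-4/3 + (⅓)*0 + (⅓)*(-7))*128)²/(4*(3 + 128)²) - 1*(-379)) - 1*(-425112) = (-¼*(1 + 4*(-4/3 + 0 - 7/3) + (-4/3 + 0 - 7/3)*128)²/131² + 379) + 425112 = (-¼*1/17161*(1 + 4*(-11/3) - 11/3*128)² + 379) + 425112 = (-¼*1/17161*(1 - 44/3 - 1408/3)² + 379) + 425112 = (-¼*1/17161*(-483)² + 379) + 425112 = (-¼*1/17161*233289 + 379) + 425112 = (-233289/68644 + 379) + 425112 = 25782787/68644 + 425112 = 29207170915/68644 ≈ 4.2549e+5)
-C = -1*29207170915/68644 = -29207170915/68644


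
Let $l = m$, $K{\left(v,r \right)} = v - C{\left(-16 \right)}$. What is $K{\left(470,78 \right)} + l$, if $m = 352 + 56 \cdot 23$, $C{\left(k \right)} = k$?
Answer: $2126$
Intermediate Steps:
$m = 1640$ ($m = 352 + 1288 = 1640$)
$K{\left(v,r \right)} = 16 + v$ ($K{\left(v,r \right)} = v - -16 = v + 16 = 16 + v$)
$l = 1640$
$K{\left(470,78 \right)} + l = \left(16 + 470\right) + 1640 = 486 + 1640 = 2126$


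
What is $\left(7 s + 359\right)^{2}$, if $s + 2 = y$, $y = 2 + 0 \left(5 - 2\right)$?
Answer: $128881$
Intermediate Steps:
$y = 2$ ($y = 2 + 0 \cdot 3 = 2 + 0 = 2$)
$s = 0$ ($s = -2 + 2 = 0$)
$\left(7 s + 359\right)^{2} = \left(7 \cdot 0 + 359\right)^{2} = \left(0 + 359\right)^{2} = 359^{2} = 128881$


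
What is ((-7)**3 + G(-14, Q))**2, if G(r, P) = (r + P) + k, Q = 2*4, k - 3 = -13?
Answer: 128881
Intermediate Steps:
k = -10 (k = 3 - 13 = -10)
Q = 8
G(r, P) = -10 + P + r (G(r, P) = (r + P) - 10 = (P + r) - 10 = -10 + P + r)
((-7)**3 + G(-14, Q))**2 = ((-7)**3 + (-10 + 8 - 14))**2 = (-343 - 16)**2 = (-359)**2 = 128881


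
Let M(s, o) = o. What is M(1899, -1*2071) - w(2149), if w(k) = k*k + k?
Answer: -4622421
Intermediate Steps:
w(k) = k + k² (w(k) = k² + k = k + k²)
M(1899, -1*2071) - w(2149) = -1*2071 - 2149*(1 + 2149) = -2071 - 2149*2150 = -2071 - 1*4620350 = -2071 - 4620350 = -4622421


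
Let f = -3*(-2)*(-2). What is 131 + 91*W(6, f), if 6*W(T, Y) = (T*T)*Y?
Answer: -6421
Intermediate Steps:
f = -12 (f = 6*(-2) = -12)
W(T, Y) = Y*T²/6 (W(T, Y) = ((T*T)*Y)/6 = (T²*Y)/6 = (Y*T²)/6 = Y*T²/6)
131 + 91*W(6, f) = 131 + 91*((⅙)*(-12)*6²) = 131 + 91*((⅙)*(-12)*36) = 131 + 91*(-72) = 131 - 6552 = -6421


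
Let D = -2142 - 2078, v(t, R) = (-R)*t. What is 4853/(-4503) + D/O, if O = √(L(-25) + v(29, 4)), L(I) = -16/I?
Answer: -4853/4503 + 10550*I*√721/721 ≈ -1.0777 + 392.9*I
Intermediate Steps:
v(t, R) = -R*t
O = 2*I*√721/5 (O = √(-16/(-25) - 1*4*29) = √(-16*(-1/25) - 116) = √(16/25 - 116) = √(-2884/25) = 2*I*√721/5 ≈ 10.741*I)
D = -4220
4853/(-4503) + D/O = 4853/(-4503) - 4220*(-5*I*√721/1442) = 4853*(-1/4503) - (-10550)*I*√721/721 = -4853/4503 + 10550*I*√721/721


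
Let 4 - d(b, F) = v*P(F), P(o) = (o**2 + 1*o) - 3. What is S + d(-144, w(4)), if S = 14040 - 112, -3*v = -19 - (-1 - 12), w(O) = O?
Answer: 13898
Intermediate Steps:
P(o) = -3 + o + o**2 (P(o) = (o**2 + o) - 3 = (o + o**2) - 3 = -3 + o + o**2)
v = 2 (v = -(-19 - (-1 - 12))/3 = -(-19 - 1*(-13))/3 = -(-19 + 13)/3 = -1/3*(-6) = 2)
d(b, F) = 10 - 2*F - 2*F**2 (d(b, F) = 4 - 2*(-3 + F + F**2) = 4 - (-6 + 2*F + 2*F**2) = 4 + (6 - 2*F - 2*F**2) = 10 - 2*F - 2*F**2)
S = 13928
S + d(-144, w(4)) = 13928 + (10 - 2*4 - 2*4**2) = 13928 + (10 - 8 - 2*16) = 13928 + (10 - 8 - 32) = 13928 - 30 = 13898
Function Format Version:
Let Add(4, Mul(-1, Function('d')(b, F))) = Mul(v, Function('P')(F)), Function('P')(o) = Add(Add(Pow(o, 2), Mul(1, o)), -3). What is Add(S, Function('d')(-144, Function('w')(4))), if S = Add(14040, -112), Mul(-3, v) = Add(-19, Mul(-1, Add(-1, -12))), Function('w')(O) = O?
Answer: 13898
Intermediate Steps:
Function('P')(o) = Add(-3, o, Pow(o, 2)) (Function('P')(o) = Add(Add(Pow(o, 2), o), -3) = Add(Add(o, Pow(o, 2)), -3) = Add(-3, o, Pow(o, 2)))
v = 2 (v = Mul(Rational(-1, 3), Add(-19, Mul(-1, Add(-1, -12)))) = Mul(Rational(-1, 3), Add(-19, Mul(-1, -13))) = Mul(Rational(-1, 3), Add(-19, 13)) = Mul(Rational(-1, 3), -6) = 2)
Function('d')(b, F) = Add(10, Mul(-2, F), Mul(-2, Pow(F, 2))) (Function('d')(b, F) = Add(4, Mul(-1, Mul(2, Add(-3, F, Pow(F, 2))))) = Add(4, Mul(-1, Add(-6, Mul(2, F), Mul(2, Pow(F, 2))))) = Add(4, Add(6, Mul(-2, F), Mul(-2, Pow(F, 2)))) = Add(10, Mul(-2, F), Mul(-2, Pow(F, 2))))
S = 13928
Add(S, Function('d')(-144, Function('w')(4))) = Add(13928, Add(10, Mul(-2, 4), Mul(-2, Pow(4, 2)))) = Add(13928, Add(10, -8, Mul(-2, 16))) = Add(13928, Add(10, -8, -32)) = Add(13928, -30) = 13898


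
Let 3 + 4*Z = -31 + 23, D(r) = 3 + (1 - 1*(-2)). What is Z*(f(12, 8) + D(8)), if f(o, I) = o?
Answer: -99/2 ≈ -49.500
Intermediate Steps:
D(r) = 6 (D(r) = 3 + (1 + 2) = 3 + 3 = 6)
Z = -11/4 (Z = -3/4 + (-31 + 23)/4 = -3/4 + (1/4)*(-8) = -3/4 - 2 = -11/4 ≈ -2.7500)
Z*(f(12, 8) + D(8)) = -11*(12 + 6)/4 = -11/4*18 = -99/2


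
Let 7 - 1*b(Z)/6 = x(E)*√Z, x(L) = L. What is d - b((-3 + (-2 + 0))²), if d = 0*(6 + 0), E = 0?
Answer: -42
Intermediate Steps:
d = 0 (d = 0*6 = 0)
b(Z) = 42 (b(Z) = 42 - 0*√Z = 42 - 6*0 = 42 + 0 = 42)
d - b((-3 + (-2 + 0))²) = 0 - 1*42 = 0 - 42 = -42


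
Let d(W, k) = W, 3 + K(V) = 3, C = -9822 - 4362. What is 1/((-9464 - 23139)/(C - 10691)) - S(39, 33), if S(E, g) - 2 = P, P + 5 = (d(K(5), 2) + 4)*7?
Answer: -790200/32603 ≈ -24.237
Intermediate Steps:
C = -14184
K(V) = 0 (K(V) = -3 + 3 = 0)
P = 23 (P = -5 + (0 + 4)*7 = -5 + 4*7 = -5 + 28 = 23)
S(E, g) = 25 (S(E, g) = 2 + 23 = 25)
1/((-9464 - 23139)/(C - 10691)) - S(39, 33) = 1/((-9464 - 23139)/(-14184 - 10691)) - 1*25 = 1/(-32603/(-24875)) - 25 = 1/(-32603*(-1/24875)) - 25 = 1/(32603/24875) - 25 = 24875/32603 - 25 = -790200/32603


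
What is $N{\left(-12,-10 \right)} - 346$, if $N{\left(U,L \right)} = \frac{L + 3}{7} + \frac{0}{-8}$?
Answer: $-347$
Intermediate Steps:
$N{\left(U,L \right)} = \frac{3}{7} + \frac{L}{7}$ ($N{\left(U,L \right)} = \left(3 + L\right) \frac{1}{7} + 0 \left(- \frac{1}{8}\right) = \left(\frac{3}{7} + \frac{L}{7}\right) + 0 = \frac{3}{7} + \frac{L}{7}$)
$N{\left(-12,-10 \right)} - 346 = \left(\frac{3}{7} + \frac{1}{7} \left(-10\right)\right) - 346 = \left(\frac{3}{7} - \frac{10}{7}\right) - 346 = -1 - 346 = -347$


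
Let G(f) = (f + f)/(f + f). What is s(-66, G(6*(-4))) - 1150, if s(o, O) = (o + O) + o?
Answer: -1281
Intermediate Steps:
G(f) = 1 (G(f) = (2*f)/((2*f)) = (2*f)*(1/(2*f)) = 1)
s(o, O) = O + 2*o (s(o, O) = (O + o) + o = O + 2*o)
s(-66, G(6*(-4))) - 1150 = (1 + 2*(-66)) - 1150 = (1 - 132) - 1150 = -131 - 1150 = -1281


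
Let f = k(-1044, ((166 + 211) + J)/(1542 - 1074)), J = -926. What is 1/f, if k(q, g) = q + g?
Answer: -52/54349 ≈ -0.00095678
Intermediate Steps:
k(q, g) = g + q
f = -54349/52 (f = ((166 + 211) - 926)/(1542 - 1074) - 1044 = (377 - 926)/468 - 1044 = -549*1/468 - 1044 = -61/52 - 1044 = -54349/52 ≈ -1045.2)
1/f = 1/(-54349/52) = -52/54349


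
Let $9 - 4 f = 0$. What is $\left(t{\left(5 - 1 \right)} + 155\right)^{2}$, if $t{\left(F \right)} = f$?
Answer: $\frac{395641}{16} \approx 24728.0$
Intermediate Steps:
$f = \frac{9}{4}$ ($f = \frac{9}{4} - 0 = \frac{9}{4} + 0 = \frac{9}{4} \approx 2.25$)
$t{\left(F \right)} = \frac{9}{4}$
$\left(t{\left(5 - 1 \right)} + 155\right)^{2} = \left(\frac{9}{4} + 155\right)^{2} = \left(\frac{629}{4}\right)^{2} = \frac{395641}{16}$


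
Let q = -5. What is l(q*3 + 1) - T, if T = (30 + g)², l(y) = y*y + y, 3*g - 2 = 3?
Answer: -7387/9 ≈ -820.78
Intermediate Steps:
g = 5/3 (g = ⅔ + (⅓)*3 = ⅔ + 1 = 5/3 ≈ 1.6667)
l(y) = y + y² (l(y) = y² + y = y + y²)
T = 9025/9 (T = (30 + 5/3)² = (95/3)² = 9025/9 ≈ 1002.8)
l(q*3 + 1) - T = (-5*3 + 1)*(1 + (-5*3 + 1)) - 1*9025/9 = (-15 + 1)*(1 + (-15 + 1)) - 9025/9 = -14*(1 - 14) - 9025/9 = -14*(-13) - 9025/9 = 182 - 9025/9 = -7387/9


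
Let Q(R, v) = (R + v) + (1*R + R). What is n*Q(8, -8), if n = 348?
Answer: 5568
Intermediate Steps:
Q(R, v) = v + 3*R (Q(R, v) = (R + v) + (R + R) = (R + v) + 2*R = v + 3*R)
n*Q(8, -8) = 348*(-8 + 3*8) = 348*(-8 + 24) = 348*16 = 5568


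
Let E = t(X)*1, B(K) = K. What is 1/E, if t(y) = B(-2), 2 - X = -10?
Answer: -½ ≈ -0.50000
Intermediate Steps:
X = 12 (X = 2 - 1*(-10) = 2 + 10 = 12)
t(y) = -2
E = -2 (E = -2*1 = -2)
1/E = 1/(-2) = -½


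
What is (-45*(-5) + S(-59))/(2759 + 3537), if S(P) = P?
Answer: 83/3148 ≈ 0.026366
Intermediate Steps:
(-45*(-5) + S(-59))/(2759 + 3537) = (-45*(-5) - 59)/(2759 + 3537) = (225 - 59)/6296 = 166*(1/6296) = 83/3148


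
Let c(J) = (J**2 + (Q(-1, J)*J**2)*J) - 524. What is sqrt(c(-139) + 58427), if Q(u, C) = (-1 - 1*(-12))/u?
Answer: sqrt(29619033) ≈ 5442.3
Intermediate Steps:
Q(u, C) = 11/u (Q(u, C) = (-1 + 12)/u = 11/u)
c(J) = -524 + J**2 - 11*J**3 (c(J) = (J**2 + ((11/(-1))*J**2)*J) - 524 = (J**2 + ((11*(-1))*J**2)*J) - 524 = (J**2 + (-11*J**2)*J) - 524 = (J**2 - 11*J**3) - 524 = -524 + J**2 - 11*J**3)
sqrt(c(-139) + 58427) = sqrt((-524 + (-139)**2 - 11*(-139)**3) + 58427) = sqrt((-524 + 19321 - 11*(-2685619)) + 58427) = sqrt((-524 + 19321 + 29541809) + 58427) = sqrt(29560606 + 58427) = sqrt(29619033)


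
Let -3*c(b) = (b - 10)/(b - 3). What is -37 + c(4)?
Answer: -35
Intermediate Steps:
c(b) = -(-10 + b)/(3*(-3 + b)) (c(b) = -(b - 10)/(3*(b - 3)) = -(-10 + b)/(3*(-3 + b)))
-37 + c(4) = -37 + (10 - 1*4)/(3*(-3 + 4)) = -37 + (⅓)*(10 - 4)/1 = -37 + (⅓)*1*6 = -37 + 2 = -35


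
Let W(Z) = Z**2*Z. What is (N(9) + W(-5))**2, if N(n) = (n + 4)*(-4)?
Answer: 31329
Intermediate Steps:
N(n) = -16 - 4*n (N(n) = (4 + n)*(-4) = -16 - 4*n)
W(Z) = Z**3
(N(9) + W(-5))**2 = ((-16 - 4*9) + (-5)**3)**2 = ((-16 - 36) - 125)**2 = (-52 - 125)**2 = (-177)**2 = 31329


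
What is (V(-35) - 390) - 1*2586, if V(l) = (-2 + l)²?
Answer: -1607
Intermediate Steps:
(V(-35) - 390) - 1*2586 = ((-2 - 35)² - 390) - 1*2586 = ((-37)² - 390) - 2586 = (1369 - 390) - 2586 = 979 - 2586 = -1607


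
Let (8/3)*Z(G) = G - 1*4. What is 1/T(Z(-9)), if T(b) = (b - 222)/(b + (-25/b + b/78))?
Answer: -119/141570 ≈ -0.00084057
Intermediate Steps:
Z(G) = -3/2 + 3*G/8 (Z(G) = 3*(G - 1*4)/8 = 3*(G - 4)/8 = 3*(-4 + G)/8 = -3/2 + 3*G/8)
T(b) = (-222 + b)/(-25/b + 79*b/78) (T(b) = (-222 + b)/(b + (-25/b + b*(1/78))) = (-222 + b)/(b + (-25/b + b/78)) = (-222 + b)/(-25/b + 79*b/78))
1/T(Z(-9)) = 1/(78*(-3/2 + (3/8)*(-9))*(-222 + (-3/2 + (3/8)*(-9)))/(-1950 + 79*(-3/2 + (3/8)*(-9))²)) = 1/(78*(-3/2 - 27/8)*(-222 + (-3/2 - 27/8))/(-1950 + 79*(-3/2 - 27/8)²)) = 1/(78*(-39/8)*(-222 - 39/8)/(-1950 + 79*(-39/8)²)) = 1/(78*(-39/8)*(-1815/8)/(-1950 + 79*(1521/64))) = 1/(78*(-39/8)*(-1815/8)/(-1950 + 120159/64)) = 1/(78*(-39/8)*(-1815/8)/(-4641/64)) = 1/(78*(-39/8)*(-64/4641)*(-1815/8)) = 1/(-141570/119) = -119/141570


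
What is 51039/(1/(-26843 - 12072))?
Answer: -1986182685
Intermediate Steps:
51039/(1/(-26843 - 12072)) = 51039/(1/(-38915)) = 51039/(-1/38915) = 51039*(-38915) = -1986182685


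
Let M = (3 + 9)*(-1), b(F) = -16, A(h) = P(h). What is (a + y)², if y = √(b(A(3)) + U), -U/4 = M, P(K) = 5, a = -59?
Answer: 3513 - 472*√2 ≈ 2845.5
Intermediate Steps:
A(h) = 5
M = -12 (M = 12*(-1) = -12)
U = 48 (U = -4*(-12) = 48)
y = 4*√2 (y = √(-16 + 48) = √32 = 4*√2 ≈ 5.6569)
(a + y)² = (-59 + 4*√2)²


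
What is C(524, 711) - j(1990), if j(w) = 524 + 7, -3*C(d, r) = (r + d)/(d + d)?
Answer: -1670699/3144 ≈ -531.39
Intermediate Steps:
C(d, r) = -(d + r)/(6*d) (C(d, r) = -(r + d)/(3*(d + d)) = -(d + r)/(3*(2*d)) = -(d + r)*1/(2*d)/3 = -(d + r)/(6*d))
j(w) = 531
C(524, 711) - j(1990) = (⅙)*(-1*524 - 1*711)/524 - 1*531 = (⅙)*(1/524)*(-524 - 711) - 531 = (⅙)*(1/524)*(-1235) - 531 = -1235/3144 - 531 = -1670699/3144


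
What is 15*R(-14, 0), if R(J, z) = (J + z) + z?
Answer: -210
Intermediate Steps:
R(J, z) = J + 2*z
15*R(-14, 0) = 15*(-14 + 2*0) = 15*(-14 + 0) = 15*(-14) = -210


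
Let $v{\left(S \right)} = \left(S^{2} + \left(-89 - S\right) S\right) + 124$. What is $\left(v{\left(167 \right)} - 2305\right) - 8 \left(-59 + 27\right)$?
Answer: $-16788$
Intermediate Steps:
$v{\left(S \right)} = 124 + S^{2} + S \left(-89 - S\right)$ ($v{\left(S \right)} = \left(S^{2} + S \left(-89 - S\right)\right) + 124 = 124 + S^{2} + S \left(-89 - S\right)$)
$\left(v{\left(167 \right)} - 2305\right) - 8 \left(-59 + 27\right) = \left(\left(124 - 14863\right) - 2305\right) - 8 \left(-59 + 27\right) = \left(\left(124 - 14863\right) - 2305\right) - -256 = \left(-14739 - 2305\right) + 256 = -17044 + 256 = -16788$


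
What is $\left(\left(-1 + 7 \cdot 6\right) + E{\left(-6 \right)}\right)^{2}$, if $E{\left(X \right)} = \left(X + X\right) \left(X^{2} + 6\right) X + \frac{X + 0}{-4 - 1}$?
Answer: $\frac{235039561}{25} \approx 9.4016 \cdot 10^{6}$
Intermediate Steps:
$E{\left(X \right)} = - \frac{X}{5} + 2 X^{2} \left(6 + X^{2}\right)$ ($E{\left(X \right)} = 2 X \left(6 + X^{2}\right) X + \frac{X}{-5} = 2 X \left(6 + X^{2}\right) X + X \left(- \frac{1}{5}\right) = 2 X^{2} \left(6 + X^{2}\right) - \frac{X}{5} = - \frac{X}{5} + 2 X^{2} \left(6 + X^{2}\right)$)
$\left(\left(-1 + 7 \cdot 6\right) + E{\left(-6 \right)}\right)^{2} = \left(\left(-1 + 7 \cdot 6\right) + \frac{1}{5} \left(-6\right) \left(-1 + 10 \left(-6\right)^{3} + 60 \left(-6\right)\right)\right)^{2} = \left(\left(-1 + 42\right) + \frac{1}{5} \left(-6\right) \left(-1 + 10 \left(-216\right) - 360\right)\right)^{2} = \left(41 + \frac{1}{5} \left(-6\right) \left(-1 - 2160 - 360\right)\right)^{2} = \left(41 + \frac{1}{5} \left(-6\right) \left(-2521\right)\right)^{2} = \left(41 + \frac{15126}{5}\right)^{2} = \left(\frac{15331}{5}\right)^{2} = \frac{235039561}{25}$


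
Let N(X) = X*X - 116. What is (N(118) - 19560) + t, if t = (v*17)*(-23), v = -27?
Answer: 4805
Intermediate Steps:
N(X) = -116 + X**2 (N(X) = X**2 - 116 = -116 + X**2)
t = 10557 (t = -27*17*(-23) = -459*(-23) = 10557)
(N(118) - 19560) + t = ((-116 + 118**2) - 19560) + 10557 = ((-116 + 13924) - 19560) + 10557 = (13808 - 19560) + 10557 = -5752 + 10557 = 4805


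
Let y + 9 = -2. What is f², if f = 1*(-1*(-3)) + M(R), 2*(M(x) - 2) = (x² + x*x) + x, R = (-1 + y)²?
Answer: 433180969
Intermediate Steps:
y = -11 (y = -9 - 2 = -11)
R = 144 (R = (-1 - 11)² = (-12)² = 144)
M(x) = 2 + x² + x/2 (M(x) = 2 + ((x² + x*x) + x)/2 = 2 + ((x² + x²) + x)/2 = 2 + (2*x² + x)/2 = 2 + (x + 2*x²)/2 = 2 + (x² + x/2) = 2 + x² + x/2)
f = 20813 (f = 1*(-1*(-3)) + (2 + 144² + (½)*144) = 1*3 + (2 + 20736 + 72) = 3 + 20810 = 20813)
f² = 20813² = 433180969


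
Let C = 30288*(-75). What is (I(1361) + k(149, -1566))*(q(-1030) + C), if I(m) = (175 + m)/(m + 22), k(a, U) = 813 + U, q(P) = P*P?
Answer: 419654044700/461 ≈ 9.1031e+8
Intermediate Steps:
q(P) = P²
C = -2271600
I(m) = (175 + m)/(22 + m)
(I(1361) + k(149, -1566))*(q(-1030) + C) = ((175 + 1361)/(22 + 1361) + (813 - 1566))*((-1030)² - 2271600) = (1536/1383 - 753)*(1060900 - 2271600) = ((1/1383)*1536 - 753)*(-1210700) = (512/461 - 753)*(-1210700) = -346621/461*(-1210700) = 419654044700/461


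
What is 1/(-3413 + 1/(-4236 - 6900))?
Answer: -11136/38007169 ≈ -0.00029300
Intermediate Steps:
1/(-3413 + 1/(-4236 - 6900)) = 1/(-3413 + 1/(-11136)) = 1/(-3413 - 1/11136) = 1/(-38007169/11136) = -11136/38007169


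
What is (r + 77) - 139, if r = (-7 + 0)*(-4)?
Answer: -34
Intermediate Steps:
r = 28 (r = -7*(-4) = 28)
(r + 77) - 139 = (28 + 77) - 139 = 105 - 139 = -34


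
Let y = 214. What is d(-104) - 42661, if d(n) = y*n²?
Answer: 2271963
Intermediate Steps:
d(n) = 214*n²
d(-104) - 42661 = 214*(-104)² - 42661 = 214*10816 - 42661 = 2314624 - 42661 = 2271963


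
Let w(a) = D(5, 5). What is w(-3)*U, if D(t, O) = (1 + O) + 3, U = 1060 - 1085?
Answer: -225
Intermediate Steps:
U = -25
D(t, O) = 4 + O
w(a) = 9 (w(a) = 4 + 5 = 9)
w(-3)*U = 9*(-25) = -225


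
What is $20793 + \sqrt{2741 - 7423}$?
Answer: $20793 + i \sqrt{4682} \approx 20793.0 + 68.425 i$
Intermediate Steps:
$20793 + \sqrt{2741 - 7423} = 20793 + \sqrt{-4682} = 20793 + i \sqrt{4682}$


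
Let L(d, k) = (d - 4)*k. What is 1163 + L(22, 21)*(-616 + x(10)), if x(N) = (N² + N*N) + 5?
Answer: -154195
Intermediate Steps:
L(d, k) = k*(-4 + d) (L(d, k) = (-4 + d)*k = k*(-4 + d))
x(N) = 5 + 2*N² (x(N) = (N² + N²) + 5 = 2*N² + 5 = 5 + 2*N²)
1163 + L(22, 21)*(-616 + x(10)) = 1163 + (21*(-4 + 22))*(-616 + (5 + 2*10²)) = 1163 + (21*18)*(-616 + (5 + 2*100)) = 1163 + 378*(-616 + (5 + 200)) = 1163 + 378*(-616 + 205) = 1163 + 378*(-411) = 1163 - 155358 = -154195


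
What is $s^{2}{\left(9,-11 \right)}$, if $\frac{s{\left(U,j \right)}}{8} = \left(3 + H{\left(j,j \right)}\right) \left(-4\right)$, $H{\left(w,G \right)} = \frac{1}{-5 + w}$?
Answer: $8836$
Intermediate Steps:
$s{\left(U,j \right)} = -96 - \frac{32}{-5 + j}$ ($s{\left(U,j \right)} = 8 \left(3 + \frac{1}{-5 + j}\right) \left(-4\right) = 8 \left(-12 - \frac{4}{-5 + j}\right) = -96 - \frac{32}{-5 + j}$)
$s^{2}{\left(9,-11 \right)} = \left(\frac{32 \left(14 - -33\right)}{-5 - 11}\right)^{2} = \left(\frac{32 \left(14 + 33\right)}{-16}\right)^{2} = \left(32 \left(- \frac{1}{16}\right) 47\right)^{2} = \left(-94\right)^{2} = 8836$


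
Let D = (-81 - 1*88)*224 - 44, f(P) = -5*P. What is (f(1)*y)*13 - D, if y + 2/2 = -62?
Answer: 41995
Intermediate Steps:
y = -63 (y = -1 - 62 = -63)
D = -37900 (D = (-81 - 88)*224 - 44 = -169*224 - 44 = -37856 - 44 = -37900)
(f(1)*y)*13 - D = (-5*1*(-63))*13 - 1*(-37900) = -5*(-63)*13 + 37900 = 315*13 + 37900 = 4095 + 37900 = 41995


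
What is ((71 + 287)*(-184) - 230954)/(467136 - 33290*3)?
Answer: -49471/61211 ≈ -0.80820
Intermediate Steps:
((71 + 287)*(-184) - 230954)/(467136 - 33290*3) = (358*(-184) - 230954)/(467136 - 99870) = (-65872 - 230954)/367266 = -296826*1/367266 = -49471/61211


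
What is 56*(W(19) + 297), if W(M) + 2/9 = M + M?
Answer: 168728/9 ≈ 18748.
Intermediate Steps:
W(M) = -2/9 + 2*M (W(M) = -2/9 + (M + M) = -2/9 + 2*M)
56*(W(19) + 297) = 56*((-2/9 + 2*19) + 297) = 56*((-2/9 + 38) + 297) = 56*(340/9 + 297) = 56*(3013/9) = 168728/9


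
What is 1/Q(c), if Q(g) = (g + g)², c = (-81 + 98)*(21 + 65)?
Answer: 1/8549776 ≈ 1.1696e-7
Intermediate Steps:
c = 1462 (c = 17*86 = 1462)
Q(g) = 4*g² (Q(g) = (2*g)² = 4*g²)
1/Q(c) = 1/(4*1462²) = 1/(4*2137444) = 1/8549776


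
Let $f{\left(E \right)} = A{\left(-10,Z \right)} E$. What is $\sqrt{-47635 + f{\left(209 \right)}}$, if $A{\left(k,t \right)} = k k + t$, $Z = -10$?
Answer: $5 i \sqrt{1153} \approx 169.78 i$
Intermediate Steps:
$A{\left(k,t \right)} = t + k^{2}$ ($A{\left(k,t \right)} = k^{2} + t = t + k^{2}$)
$f{\left(E \right)} = 90 E$ ($f{\left(E \right)} = \left(-10 + \left(-10\right)^{2}\right) E = \left(-10 + 100\right) E = 90 E$)
$\sqrt{-47635 + f{\left(209 \right)}} = \sqrt{-47635 + 90 \cdot 209} = \sqrt{-47635 + 18810} = \sqrt{-28825} = 5 i \sqrt{1153}$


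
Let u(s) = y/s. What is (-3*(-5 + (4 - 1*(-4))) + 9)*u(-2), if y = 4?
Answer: 0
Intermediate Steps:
u(s) = 4/s
(-3*(-5 + (4 - 1*(-4))) + 9)*u(-2) = (-3*(-5 + (4 - 1*(-4))) + 9)*(4/(-2)) = (-3*(-5 + (4 + 4)) + 9)*(4*(-½)) = (-3*(-5 + 8) + 9)*(-2) = (-3*3 + 9)*(-2) = (-9 + 9)*(-2) = 0*(-2) = 0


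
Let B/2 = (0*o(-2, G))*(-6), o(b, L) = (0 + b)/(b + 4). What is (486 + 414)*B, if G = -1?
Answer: 0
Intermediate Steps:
o(b, L) = b/(4 + b)
B = 0 (B = 2*((0*(-2/(4 - 2)))*(-6)) = 2*((0*(-2/2))*(-6)) = 2*((0*(-2*½))*(-6)) = 2*((0*(-1))*(-6)) = 2*(0*(-6)) = 2*0 = 0)
(486 + 414)*B = (486 + 414)*0 = 900*0 = 0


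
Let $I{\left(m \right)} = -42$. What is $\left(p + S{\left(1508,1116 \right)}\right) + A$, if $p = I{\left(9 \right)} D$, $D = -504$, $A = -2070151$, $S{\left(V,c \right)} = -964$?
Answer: $-2049947$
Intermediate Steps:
$p = 21168$ ($p = \left(-42\right) \left(-504\right) = 21168$)
$\left(p + S{\left(1508,1116 \right)}\right) + A = \left(21168 - 964\right) - 2070151 = 20204 - 2070151 = -2049947$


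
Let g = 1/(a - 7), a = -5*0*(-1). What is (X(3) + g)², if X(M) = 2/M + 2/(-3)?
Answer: 1/49 ≈ 0.020408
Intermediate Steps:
a = 0 (a = 0*(-1) = 0)
X(M) = -⅔ + 2/M (X(M) = 2/M + 2*(-⅓) = 2/M - ⅔ = -⅔ + 2/M)
g = -⅐ (g = 1/(0 - 7) = 1/(-7) = -⅐ ≈ -0.14286)
(X(3) + g)² = ((-⅔ + 2/3) - ⅐)² = ((-⅔ + 2*(⅓)) - ⅐)² = ((-⅔ + ⅔) - ⅐)² = (0 - ⅐)² = (-⅐)² = 1/49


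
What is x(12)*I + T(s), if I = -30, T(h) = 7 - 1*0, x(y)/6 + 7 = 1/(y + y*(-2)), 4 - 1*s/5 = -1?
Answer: 1282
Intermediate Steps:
s = 25 (s = 20 - 5*(-1) = 20 + 5 = 25)
x(y) = -42 - 6/y (x(y) = -42 + 6/(y + y*(-2)) = -42 + 6/(y - 2*y) = -42 + 6/((-y)) = -42 + 6*(-1/y) = -42 - 6/y)
T(h) = 7 (T(h) = 7 + 0 = 7)
x(12)*I + T(s) = (-42 - 6/12)*(-30) + 7 = (-42 - 6*1/12)*(-30) + 7 = (-42 - ½)*(-30) + 7 = -85/2*(-30) + 7 = 1275 + 7 = 1282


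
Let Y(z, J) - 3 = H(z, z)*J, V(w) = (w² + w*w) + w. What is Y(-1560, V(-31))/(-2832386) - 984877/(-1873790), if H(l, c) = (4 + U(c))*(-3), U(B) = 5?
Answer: 1442608150591/2653648281470 ≈ 0.54363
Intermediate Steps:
V(w) = w + 2*w² (V(w) = (w² + w²) + w = 2*w² + w = w + 2*w²)
H(l, c) = -27 (H(l, c) = (4 + 5)*(-3) = 9*(-3) = -27)
Y(z, J) = 3 - 27*J
Y(-1560, V(-31))/(-2832386) - 984877/(-1873790) = (3 - (-837)*(1 + 2*(-31)))/(-2832386) - 984877/(-1873790) = (3 - (-837)*(1 - 62))*(-1/2832386) - 984877*(-1/1873790) = (3 - (-837)*(-61))*(-1/2832386) + 984877/1873790 = (3 - 27*1891)*(-1/2832386) + 984877/1873790 = (3 - 51057)*(-1/2832386) + 984877/1873790 = -51054*(-1/2832386) + 984877/1873790 = 25527/1416193 + 984877/1873790 = 1442608150591/2653648281470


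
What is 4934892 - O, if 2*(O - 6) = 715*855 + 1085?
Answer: 4628681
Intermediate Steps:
O = 306211 (O = 6 + (715*855 + 1085)/2 = 6 + (611325 + 1085)/2 = 6 + (1/2)*612410 = 6 + 306205 = 306211)
4934892 - O = 4934892 - 1*306211 = 4934892 - 306211 = 4628681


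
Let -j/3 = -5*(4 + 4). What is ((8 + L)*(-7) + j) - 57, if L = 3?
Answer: -14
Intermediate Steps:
j = 120 (j = -(-3)*5*(4 + 4) = -(-3)*5*8 = -(-3)*40 = -3*(-40) = 120)
((8 + L)*(-7) + j) - 57 = ((8 + 3)*(-7) + 120) - 57 = (11*(-7) + 120) - 57 = (-77 + 120) - 57 = 43 - 57 = -14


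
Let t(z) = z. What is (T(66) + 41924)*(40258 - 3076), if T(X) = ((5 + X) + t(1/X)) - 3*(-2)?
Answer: 17178499199/11 ≈ 1.5617e+9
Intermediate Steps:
T(X) = 11 + X + 1/X (T(X) = ((5 + X) + 1/X) - 3*(-2) = (5 + X + 1/X) + 6 = 11 + X + 1/X)
(T(66) + 41924)*(40258 - 3076) = ((11 + 66 + 1/66) + 41924)*(40258 - 3076) = ((11 + 66 + 1/66) + 41924)*37182 = (5083/66 + 41924)*37182 = (2772067/66)*37182 = 17178499199/11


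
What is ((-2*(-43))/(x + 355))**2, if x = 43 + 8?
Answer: 1849/41209 ≈ 0.044869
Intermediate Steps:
x = 51
((-2*(-43))/(x + 355))**2 = ((-2*(-43))/(51 + 355))**2 = (86/406)**2 = (86*(1/406))**2 = (43/203)**2 = 1849/41209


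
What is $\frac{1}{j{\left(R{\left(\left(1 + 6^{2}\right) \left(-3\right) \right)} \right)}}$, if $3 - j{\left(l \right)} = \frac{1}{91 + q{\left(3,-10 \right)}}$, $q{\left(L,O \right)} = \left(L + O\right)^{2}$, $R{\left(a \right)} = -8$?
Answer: $\frac{140}{419} \approx 0.33413$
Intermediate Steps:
$j{\left(l \right)} = \frac{419}{140}$ ($j{\left(l \right)} = 3 - \frac{1}{91 + \left(3 - 10\right)^{2}} = 3 - \frac{1}{91 + \left(-7\right)^{2}} = 3 - \frac{1}{91 + 49} = 3 - \frac{1}{140} = \frac{419}{140}$)
$\frac{1}{j{\left(R{\left(\left(1 + 6^{2}\right) \left(-3\right) \right)} \right)}} = \frac{1}{\frac{419}{140}} = \frac{140}{419}$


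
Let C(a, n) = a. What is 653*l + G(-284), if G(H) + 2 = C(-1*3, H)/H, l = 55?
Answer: 10199295/284 ≈ 35913.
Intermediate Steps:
G(H) = -2 - 3/H (G(H) = -2 + (-1*3)/H = -2 - 3/H)
653*l + G(-284) = 653*55 + (-2 - 3/(-284)) = 35915 + (-2 - 3*(-1/284)) = 35915 + (-2 + 3/284) = 35915 - 565/284 = 10199295/284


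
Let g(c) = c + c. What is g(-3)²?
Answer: 36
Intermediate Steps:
g(c) = 2*c
g(-3)² = (2*(-3))² = (-6)² = 36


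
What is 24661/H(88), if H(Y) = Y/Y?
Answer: 24661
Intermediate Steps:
H(Y) = 1
24661/H(88) = 24661/1 = 24661*1 = 24661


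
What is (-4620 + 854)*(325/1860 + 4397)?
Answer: -3080115367/186 ≈ -1.6560e+7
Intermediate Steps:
(-4620 + 854)*(325/1860 + 4397) = -3766*(325*(1/1860) + 4397) = -3766*(65/372 + 4397) = -3766*1635749/372 = -3080115367/186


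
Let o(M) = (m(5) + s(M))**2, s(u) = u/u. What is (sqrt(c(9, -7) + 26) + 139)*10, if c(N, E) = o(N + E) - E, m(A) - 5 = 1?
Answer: 1390 + 10*sqrt(82) ≈ 1480.6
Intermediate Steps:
m(A) = 6 (m(A) = 5 + 1 = 6)
s(u) = 1
o(M) = 49 (o(M) = (6 + 1)**2 = 7**2 = 49)
c(N, E) = 49 - E
(sqrt(c(9, -7) + 26) + 139)*10 = (sqrt((49 - 1*(-7)) + 26) + 139)*10 = (sqrt((49 + 7) + 26) + 139)*10 = (sqrt(56 + 26) + 139)*10 = (sqrt(82) + 139)*10 = (139 + sqrt(82))*10 = 1390 + 10*sqrt(82)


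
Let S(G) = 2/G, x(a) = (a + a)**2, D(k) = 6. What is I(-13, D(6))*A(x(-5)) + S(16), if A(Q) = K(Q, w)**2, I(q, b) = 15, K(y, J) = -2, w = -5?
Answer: 481/8 ≈ 60.125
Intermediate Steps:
x(a) = 4*a**2 (x(a) = (2*a)**2 = 4*a**2)
A(Q) = 4 (A(Q) = (-2)**2 = 4)
I(-13, D(6))*A(x(-5)) + S(16) = 15*4 + 2/16 = 60 + 2*(1/16) = 60 + 1/8 = 481/8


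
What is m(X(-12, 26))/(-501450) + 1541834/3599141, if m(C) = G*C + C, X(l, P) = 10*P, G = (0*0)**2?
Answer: 11031669752/25782703635 ≈ 0.42787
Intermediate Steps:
G = 0 (G = 0**2 = 0)
m(C) = C (m(C) = 0*C + C = 0 + C = C)
m(X(-12, 26))/(-501450) + 1541834/3599141 = (10*26)/(-501450) + 1541834/3599141 = 260*(-1/501450) + 1541834*(1/3599141) = -26/50145 + 220262/514163 = 11031669752/25782703635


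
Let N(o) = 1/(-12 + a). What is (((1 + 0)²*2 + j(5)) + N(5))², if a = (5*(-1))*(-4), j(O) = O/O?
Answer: 625/64 ≈ 9.7656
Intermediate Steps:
j(O) = 1
a = 20 (a = -5*(-4) = 20)
N(o) = ⅛ (N(o) = 1/(-12 + 20) = 1/8 = ⅛)
(((1 + 0)²*2 + j(5)) + N(5))² = (((1 + 0)²*2 + 1) + ⅛)² = ((1²*2 + 1) + ⅛)² = ((1*2 + 1) + ⅛)² = ((2 + 1) + ⅛)² = (3 + ⅛)² = (25/8)² = 625/64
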